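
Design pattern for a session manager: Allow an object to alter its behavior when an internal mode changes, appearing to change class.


This matches the State pattern

State


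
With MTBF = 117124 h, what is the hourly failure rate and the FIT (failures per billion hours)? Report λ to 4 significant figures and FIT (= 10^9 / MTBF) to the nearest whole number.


Formula: λ = 1 / MTBF; FIT = λ × 1e9 = 1e9 / MTBF
λ = 1 / 117124 ≈ 8.538e-06 failures/hour
FIT = 1e9 / 117124 ≈ 8538 failures per 1e9 hours (nearest whole number)

λ = 8.538e-06 /h, FIT = 8538


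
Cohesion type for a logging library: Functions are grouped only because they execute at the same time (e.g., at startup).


Reasoning: Related by timing only
Type: Temporal cohesion

Temporal cohesion


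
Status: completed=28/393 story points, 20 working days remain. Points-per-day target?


Formula: Required rate = Remaining points / Days left
Remaining = 393 - 28 = 365 points
Required rate = 365 / 20 = 18.25 points/day

18.25 points/day


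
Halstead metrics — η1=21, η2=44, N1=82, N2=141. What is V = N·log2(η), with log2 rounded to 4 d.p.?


Formula: V = N * log2(η), where N = N1 + N2 and η = η1 + η2
η = 21 + 44 = 65
N = 82 + 141 = 223
log2(65) ≈ 6.0224
V = 223 * 6.0224 = 1343.00

1343.00


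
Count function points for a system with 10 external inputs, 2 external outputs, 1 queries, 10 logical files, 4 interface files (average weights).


UFP = EI*4 + EO*5 + EQ*4 + ILF*10 + EIF*7
UFP = 10*4 + 2*5 + 1*4 + 10*10 + 4*7
UFP = 40 + 10 + 4 + 100 + 28
UFP = 182

182


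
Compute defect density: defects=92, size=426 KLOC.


Defect density = defects / KLOC
Defect density = 92 / 426
Defect density = 0.216 defects/KLOC

0.216 defects/KLOC


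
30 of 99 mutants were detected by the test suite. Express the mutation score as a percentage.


Mutation score = killed / total * 100
Mutation score = 30 / 99 * 100
Mutation score = 30.3%

30.3%


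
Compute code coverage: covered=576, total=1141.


Coverage = covered / total * 100
Coverage = 576 / 1141 * 100
Coverage = 50.48%

50.48%


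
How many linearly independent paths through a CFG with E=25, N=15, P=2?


Formula: V(G) = E - N + 2P
V(G) = 25 - 15 + 2*2
V(G) = 10 + 4
V(G) = 14

14


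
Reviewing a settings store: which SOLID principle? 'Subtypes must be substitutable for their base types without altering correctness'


This describes the Liskov Substitution Principle (LSP)

Liskov Substitution Principle (LSP)


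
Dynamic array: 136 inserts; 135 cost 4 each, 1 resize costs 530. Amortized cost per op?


Formula: Amortized cost = Total cost / Operations
Total cost = (135 * 4) + (1 * 530)
Total cost = 540 + 530 = 1070
Amortized = 1070 / 136 = 7.8676

7.8676


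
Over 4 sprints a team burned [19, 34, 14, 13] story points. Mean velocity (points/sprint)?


Formula: Avg velocity = Total points / Number of sprints
Points: [19, 34, 14, 13]
Sum = 19 + 34 + 14 + 13 = 80
Avg velocity = 80 / 4 = 20.0 points/sprint

20.0 points/sprint


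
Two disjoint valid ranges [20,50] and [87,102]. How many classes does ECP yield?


Valid ranges: [20,50] and [87,102]
Class 1: x < 20 — invalid
Class 2: 20 ≤ x ≤ 50 — valid
Class 3: 50 < x < 87 — invalid (gap between ranges)
Class 4: 87 ≤ x ≤ 102 — valid
Class 5: x > 102 — invalid
Total equivalence classes: 5

5 equivalence classes


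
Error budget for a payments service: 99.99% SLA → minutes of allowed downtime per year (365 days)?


Formula: allowed downtime = period * (100 - SLA) / 100
Period (year (365 days)) = 525600 minutes
Unavailability fraction = (100 - 99.99) / 100
Allowed downtime = 525600 * (100 - 99.99) / 100
Allowed downtime = 52.56 minutes

52.56 minutes


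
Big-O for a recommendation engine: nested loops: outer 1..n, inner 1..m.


Reasoning: product of independent bounds
Complexity: O(n*m)

O(n*m)


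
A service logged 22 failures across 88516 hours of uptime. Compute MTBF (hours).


Formula: MTBF = Total operating time / Number of failures
MTBF = 88516 / 22
MTBF = 4023.45 hours

4023.45 hours


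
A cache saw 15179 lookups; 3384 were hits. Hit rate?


Formula: hit rate = hits / (hits + misses) * 100
hit rate = 3384 / (3384 + 11795) * 100
hit rate = 3384 / 15179 * 100
hit rate = 22.29%

22.29%


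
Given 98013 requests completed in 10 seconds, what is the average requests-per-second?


Formula: throughput = requests / seconds
throughput = 98013 / 10
throughput = 9801.3 requests/second

9801.3 requests/second


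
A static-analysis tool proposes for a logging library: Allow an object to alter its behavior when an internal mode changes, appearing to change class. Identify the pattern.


This matches the State pattern

State


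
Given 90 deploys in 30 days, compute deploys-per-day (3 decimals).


Formula: deployments per day = releases / days
= 90 / 30
= 3.0 deploys/day
(equivalently, 21.0 deploys/week)

3.0 deploys/day


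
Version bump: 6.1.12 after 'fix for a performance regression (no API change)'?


Current: 6.1.12
Change category: 'fix for a performance regression (no API change)' → patch bump
SemVer rule: patch bump → increment PATCH (MAJOR and MINOR unchanged)
New: 6.1.13

6.1.13


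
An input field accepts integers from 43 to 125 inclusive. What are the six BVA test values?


Range: [43, 125]
Boundaries: just below min, min, min+1, max-1, max, just above max
Values: [42, 43, 44, 124, 125, 126]

[42, 43, 44, 124, 125, 126]


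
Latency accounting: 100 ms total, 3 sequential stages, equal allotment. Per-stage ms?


Formula: per_stage = total_budget / stages
per_stage = 100 / 3
per_stage = 33.33 ms

33.33 ms


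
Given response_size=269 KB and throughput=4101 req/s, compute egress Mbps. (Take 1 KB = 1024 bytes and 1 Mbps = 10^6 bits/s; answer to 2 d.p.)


Formula: Mbps = payload_bytes * RPS * 8 / 1e6
Payload per request = 269 KB = 269 * 1024 = 275456 bytes
Total bytes/sec = 275456 * 4101 = 1129645056
Total bits/sec = 1129645056 * 8 = 9037160448
Mbps = 9037160448 / 1e6 = 9037.16

9037.16 Mbps


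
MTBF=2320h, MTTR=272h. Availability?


Availability = MTBF / (MTBF + MTTR)
Availability = 2320 / (2320 + 272)
Availability = 2320 / 2592
Availability = 89.5062%

89.5062%


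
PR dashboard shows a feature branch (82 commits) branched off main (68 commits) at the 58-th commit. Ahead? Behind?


Common ancestor: commit #58
feature commits after divergence: 82 - 58 = 24
main commits after divergence: 68 - 58 = 10
feature is 24 commits ahead of main
main is 10 commits ahead of feature

feature ahead: 24, main ahead: 10


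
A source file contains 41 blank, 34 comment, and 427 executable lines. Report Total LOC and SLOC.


Total LOC = blank + comment + code
Total LOC = 41 + 34 + 427 = 502
SLOC (source only) = code = 427

Total LOC: 502, SLOC: 427


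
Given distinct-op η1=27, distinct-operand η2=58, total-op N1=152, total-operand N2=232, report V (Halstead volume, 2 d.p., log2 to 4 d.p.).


Formula: V = N * log2(η), where N = N1 + N2 and η = η1 + η2
η = 27 + 58 = 85
N = 152 + 232 = 384
log2(85) ≈ 6.4094
V = 384 * 6.4094 = 2461.21

2461.21


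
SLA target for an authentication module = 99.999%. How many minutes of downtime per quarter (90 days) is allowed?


Formula: allowed downtime = period * (100 - SLA) / 100
Period (quarter (90 days)) = 129600 minutes
Unavailability fraction = (100 - 99.999) / 100
Allowed downtime = 129600 * (100 - 99.999) / 100
Allowed downtime = 1.296 minutes

1.296 minutes


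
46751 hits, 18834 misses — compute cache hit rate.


Formula: hit rate = hits / (hits + misses) * 100
hit rate = 46751 / (46751 + 18834) * 100
hit rate = 46751 / 65585 * 100
hit rate = 71.28%

71.28%


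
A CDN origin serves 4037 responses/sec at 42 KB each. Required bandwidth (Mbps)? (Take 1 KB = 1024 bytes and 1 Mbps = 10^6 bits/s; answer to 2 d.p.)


Formula: Mbps = payload_bytes * RPS * 8 / 1e6
Payload per request = 42 KB = 42 * 1024 = 43008 bytes
Total bytes/sec = 43008 * 4037 = 173623296
Total bits/sec = 173623296 * 8 = 1388986368
Mbps = 1388986368 / 1e6 = 1388.99

1388.99 Mbps


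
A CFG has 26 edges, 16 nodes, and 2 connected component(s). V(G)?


Formula: V(G) = E - N + 2P
V(G) = 26 - 16 + 2*2
V(G) = 10 + 4
V(G) = 14

14


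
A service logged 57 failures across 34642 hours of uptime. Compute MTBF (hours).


Formula: MTBF = Total operating time / Number of failures
MTBF = 34642 / 57
MTBF = 607.75 hours

607.75 hours


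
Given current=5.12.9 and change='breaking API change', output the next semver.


Current: 5.12.9
Change category: 'breaking API change' → major bump
SemVer rule: major bump → increment MAJOR, reset MINOR and PATCH to 0
New: 6.0.0

6.0.0


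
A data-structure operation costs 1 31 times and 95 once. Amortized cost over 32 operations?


Formula: Amortized cost = Total cost / Operations
Total cost = (31 * 1) + (1 * 95)
Total cost = 31 + 95 = 126
Amortized = 126 / 32 = 3.9375

3.9375


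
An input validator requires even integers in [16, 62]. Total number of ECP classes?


Constraint: even integers in [16, 62]
Class 1: x < 16 — out-of-range invalid
Class 2: x in [16,62] but odd — wrong type invalid
Class 3: x in [16,62] and even — valid
Class 4: x > 62 — out-of-range invalid
Total equivalence classes: 4

4 equivalence classes


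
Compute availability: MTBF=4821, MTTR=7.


Availability = MTBF / (MTBF + MTTR)
Availability = 4821 / (4821 + 7)
Availability = 4821 / 4828
Availability = 99.855%

99.855%


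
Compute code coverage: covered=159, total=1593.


Coverage = covered / total * 100
Coverage = 159 / 1593 * 100
Coverage = 9.98%

9.98%


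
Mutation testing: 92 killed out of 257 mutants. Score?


Mutation score = killed / total * 100
Mutation score = 92 / 257 * 100
Mutation score = 35.8%

35.8%


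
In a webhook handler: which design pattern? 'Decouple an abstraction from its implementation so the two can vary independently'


This matches the Bridge pattern

Bridge


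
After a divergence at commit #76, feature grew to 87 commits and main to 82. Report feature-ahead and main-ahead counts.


Common ancestor: commit #76
feature commits after divergence: 87 - 76 = 11
main commits after divergence: 82 - 76 = 6
feature is 11 commits ahead of main
main is 6 commits ahead of feature

feature ahead: 11, main ahead: 6


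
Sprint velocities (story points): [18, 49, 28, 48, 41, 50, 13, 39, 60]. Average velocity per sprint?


Formula: Avg velocity = Total points / Number of sprints
Points: [18, 49, 28, 48, 41, 50, 13, 39, 60]
Sum = 18 + 49 + 28 + 48 + 41 + 50 + 13 + 39 + 60 = 346
Avg velocity = 346 / 9 = 38.44 points/sprint

38.44 points/sprint


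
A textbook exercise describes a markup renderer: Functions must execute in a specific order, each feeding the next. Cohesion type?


Reasoning: Output of one is input to next
Type: Sequential cohesion

Sequential cohesion


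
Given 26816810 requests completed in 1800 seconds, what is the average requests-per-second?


Formula: throughput = requests / seconds
throughput = 26816810 / 1800
throughput = 14898.23 requests/second

14898.23 requests/second


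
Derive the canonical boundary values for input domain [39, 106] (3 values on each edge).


Range: [39, 106]
Boundaries: just below min, min, min+1, max-1, max, just above max
Values: [38, 39, 40, 105, 106, 107]

[38, 39, 40, 105, 106, 107]


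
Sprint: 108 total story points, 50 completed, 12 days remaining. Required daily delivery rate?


Formula: Required rate = Remaining points / Days left
Remaining = 108 - 50 = 58 points
Required rate = 58 / 12 = 4.83 points/day

4.83 points/day


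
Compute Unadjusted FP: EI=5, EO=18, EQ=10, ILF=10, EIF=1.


UFP = EI*4 + EO*5 + EQ*4 + ILF*10 + EIF*7
UFP = 5*4 + 18*5 + 10*4 + 10*10 + 1*7
UFP = 20 + 90 + 40 + 100 + 7
UFP = 257

257


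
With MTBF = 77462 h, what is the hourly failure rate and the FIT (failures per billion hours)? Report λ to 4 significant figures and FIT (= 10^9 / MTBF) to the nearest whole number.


Formula: λ = 1 / MTBF; FIT = λ × 1e9 = 1e9 / MTBF
λ = 1 / 77462 ≈ 1.291e-05 failures/hour
FIT = 1e9 / 77462 ≈ 12910 failures per 1e9 hours (nearest whole number)

λ = 1.291e-05 /h, FIT = 12910


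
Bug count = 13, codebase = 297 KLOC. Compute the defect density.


Defect density = defects / KLOC
Defect density = 13 / 297
Defect density = 0.044 defects/KLOC

0.044 defects/KLOC


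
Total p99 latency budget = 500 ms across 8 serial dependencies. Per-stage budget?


Formula: per_stage = total_budget / stages
per_stage = 500 / 8
per_stage = 62.5 ms

62.5 ms


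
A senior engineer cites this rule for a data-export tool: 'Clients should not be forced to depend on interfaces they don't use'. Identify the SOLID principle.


This describes the Interface Segregation Principle (ISP)

Interface Segregation Principle (ISP)


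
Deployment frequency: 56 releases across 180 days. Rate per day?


Formula: deployments per day = releases / days
= 56 / 180
= 0.311 deploys/day
(equivalently, 2.18 deploys/week)

0.311 deploys/day


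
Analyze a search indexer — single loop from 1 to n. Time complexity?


Reasoning: one pass through n items
Complexity: O(n)

O(n)


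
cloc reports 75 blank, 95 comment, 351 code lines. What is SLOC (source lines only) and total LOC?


Total LOC = blank + comment + code
Total LOC = 75 + 95 + 351 = 521
SLOC (source only) = code = 351

Total LOC: 521, SLOC: 351


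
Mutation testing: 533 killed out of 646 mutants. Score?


Mutation score = killed / total * 100
Mutation score = 533 / 646 * 100
Mutation score = 82.51%

82.51%


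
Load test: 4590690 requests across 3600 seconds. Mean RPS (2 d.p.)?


Formula: throughput = requests / seconds
throughput = 4590690 / 3600
throughput = 1275.19 requests/second

1275.19 requests/second


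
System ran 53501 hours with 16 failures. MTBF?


Formula: MTBF = Total operating time / Number of failures
MTBF = 53501 / 16
MTBF = 3343.81 hours

3343.81 hours


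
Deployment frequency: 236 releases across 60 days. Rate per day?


Formula: deployments per day = releases / days
= 236 / 60
= 3.933 deploys/day
(equivalently, 27.53 deploys/week)

3.933 deploys/day


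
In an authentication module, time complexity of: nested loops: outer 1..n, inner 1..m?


Reasoning: product of independent bounds
Complexity: O(n*m)

O(n*m)


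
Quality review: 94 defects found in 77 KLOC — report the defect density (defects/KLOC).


Defect density = defects / KLOC
Defect density = 94 / 77
Defect density = 1.221 defects/KLOC

1.221 defects/KLOC


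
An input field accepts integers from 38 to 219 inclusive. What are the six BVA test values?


Range: [38, 219]
Boundaries: just below min, min, min+1, max-1, max, just above max
Values: [37, 38, 39, 218, 219, 220]

[37, 38, 39, 218, 219, 220]


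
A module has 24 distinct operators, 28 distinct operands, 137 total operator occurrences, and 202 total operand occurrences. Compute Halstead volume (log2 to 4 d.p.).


Formula: V = N * log2(η), where N = N1 + N2 and η = η1 + η2
η = 24 + 28 = 52
N = 137 + 202 = 339
log2(52) ≈ 5.7004
V = 339 * 5.7004 = 1932.44

1932.44


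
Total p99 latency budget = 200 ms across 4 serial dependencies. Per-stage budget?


Formula: per_stage = total_budget / stages
per_stage = 200 / 4
per_stage = 50.0 ms

50.0 ms


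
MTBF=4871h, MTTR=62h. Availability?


Availability = MTBF / (MTBF + MTTR)
Availability = 4871 / (4871 + 62)
Availability = 4871 / 4933
Availability = 98.7432%

98.7432%


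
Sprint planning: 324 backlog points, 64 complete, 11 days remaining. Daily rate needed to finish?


Formula: Required rate = Remaining points / Days left
Remaining = 324 - 64 = 260 points
Required rate = 260 / 11 = 23.64 points/day

23.64 points/day


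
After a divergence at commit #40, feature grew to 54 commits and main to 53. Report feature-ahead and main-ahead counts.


Common ancestor: commit #40
feature commits after divergence: 54 - 40 = 14
main commits after divergence: 53 - 40 = 13
feature is 14 commits ahead of main
main is 13 commits ahead of feature

feature ahead: 14, main ahead: 13


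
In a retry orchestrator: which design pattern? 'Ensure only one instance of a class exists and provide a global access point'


This matches the Singleton pattern

Singleton


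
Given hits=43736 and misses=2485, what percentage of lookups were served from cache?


Formula: hit rate = hits / (hits + misses) * 100
hit rate = 43736 / (43736 + 2485) * 100
hit rate = 43736 / 46221 * 100
hit rate = 94.62%

94.62%


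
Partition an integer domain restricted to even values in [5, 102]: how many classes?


Constraint: even integers in [5, 102]
Class 1: x < 5 — out-of-range invalid
Class 2: x in [5,102] but odd — wrong type invalid
Class 3: x in [5,102] and even — valid
Class 4: x > 102 — out-of-range invalid
Total equivalence classes: 4

4 equivalence classes


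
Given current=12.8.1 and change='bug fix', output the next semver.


Current: 12.8.1
Change category: 'bug fix' → patch bump
SemVer rule: patch bump → increment PATCH (MAJOR and MINOR unchanged)
New: 12.8.2

12.8.2


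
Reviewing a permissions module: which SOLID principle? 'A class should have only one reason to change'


This describes the Single Responsibility Principle (SRP)

Single Responsibility Principle (SRP)


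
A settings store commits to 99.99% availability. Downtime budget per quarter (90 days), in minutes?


Formula: allowed downtime = period * (100 - SLA) / 100
Period (quarter (90 days)) = 129600 minutes
Unavailability fraction = (100 - 99.99) / 100
Allowed downtime = 129600 * (100 - 99.99) / 100
Allowed downtime = 12.96 minutes

12.96 minutes


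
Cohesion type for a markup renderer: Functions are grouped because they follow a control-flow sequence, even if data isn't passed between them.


Reasoning: Grouped by order of execution within a routine, not by data flow
Type: Procedural cohesion

Procedural cohesion


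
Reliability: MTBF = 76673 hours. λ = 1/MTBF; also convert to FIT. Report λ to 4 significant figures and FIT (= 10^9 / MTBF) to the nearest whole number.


Formula: λ = 1 / MTBF; FIT = λ × 1e9 = 1e9 / MTBF
λ = 1 / 76673 ≈ 1.304e-05 failures/hour
FIT = 1e9 / 76673 ≈ 13042 failures per 1e9 hours (nearest whole number)

λ = 1.304e-05 /h, FIT = 13042


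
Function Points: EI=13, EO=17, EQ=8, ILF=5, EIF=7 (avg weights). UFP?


UFP = EI*4 + EO*5 + EQ*4 + ILF*10 + EIF*7
UFP = 13*4 + 17*5 + 8*4 + 5*10 + 7*7
UFP = 52 + 85 + 32 + 50 + 49
UFP = 268

268


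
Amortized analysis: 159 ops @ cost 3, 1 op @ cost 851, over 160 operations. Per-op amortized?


Formula: Amortized cost = Total cost / Operations
Total cost = (159 * 3) + (1 * 851)
Total cost = 477 + 851 = 1328
Amortized = 1328 / 160 = 8.3

8.3


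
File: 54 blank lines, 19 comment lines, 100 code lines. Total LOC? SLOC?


Total LOC = blank + comment + code
Total LOC = 54 + 19 + 100 = 173
SLOC (source only) = code = 100

Total LOC: 173, SLOC: 100


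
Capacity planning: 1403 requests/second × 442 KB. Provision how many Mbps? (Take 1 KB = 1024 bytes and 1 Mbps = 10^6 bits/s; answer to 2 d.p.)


Formula: Mbps = payload_bytes * RPS * 8 / 1e6
Payload per request = 442 KB = 442 * 1024 = 452608 bytes
Total bytes/sec = 452608 * 1403 = 635009024
Total bits/sec = 635009024 * 8 = 5080072192
Mbps = 5080072192 / 1e6 = 5080.07

5080.07 Mbps


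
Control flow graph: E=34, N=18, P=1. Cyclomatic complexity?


Formula: V(G) = E - N + 2P
V(G) = 34 - 18 + 2*1
V(G) = 16 + 2
V(G) = 18

18


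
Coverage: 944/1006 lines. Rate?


Coverage = covered / total * 100
Coverage = 944 / 1006 * 100
Coverage = 93.84%

93.84%


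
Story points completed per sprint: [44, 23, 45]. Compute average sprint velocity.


Formula: Avg velocity = Total points / Number of sprints
Points: [44, 23, 45]
Sum = 44 + 23 + 45 = 112
Avg velocity = 112 / 3 = 37.33 points/sprint

37.33 points/sprint


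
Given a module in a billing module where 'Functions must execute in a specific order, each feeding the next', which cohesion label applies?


Reasoning: Output of one is input to next
Type: Sequential cohesion

Sequential cohesion


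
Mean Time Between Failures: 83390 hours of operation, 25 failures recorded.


Formula: MTBF = Total operating time / Number of failures
MTBF = 83390 / 25
MTBF = 3335.6 hours

3335.6 hours


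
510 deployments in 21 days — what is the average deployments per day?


Formula: deployments per day = releases / days
= 510 / 21
= 24.286 deploys/day
(equivalently, 170.0 deploys/week)

24.286 deploys/day


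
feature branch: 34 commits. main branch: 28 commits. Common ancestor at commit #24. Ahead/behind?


Common ancestor: commit #24
feature commits after divergence: 34 - 24 = 10
main commits after divergence: 28 - 24 = 4
feature is 10 commits ahead of main
main is 4 commits ahead of feature

feature ahead: 10, main ahead: 4


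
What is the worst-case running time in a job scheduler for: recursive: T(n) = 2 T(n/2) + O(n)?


Reasoning: master theorem case 2 (merge-sort recurrence)
Complexity: O(n log n)

O(n log n)


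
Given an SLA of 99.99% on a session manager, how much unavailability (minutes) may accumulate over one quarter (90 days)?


Formula: allowed downtime = period * (100 - SLA) / 100
Period (quarter (90 days)) = 129600 minutes
Unavailability fraction = (100 - 99.99) / 100
Allowed downtime = 129600 * (100 - 99.99) / 100
Allowed downtime = 12.96 minutes

12.96 minutes


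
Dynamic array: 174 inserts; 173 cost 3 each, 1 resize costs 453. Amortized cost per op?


Formula: Amortized cost = Total cost / Operations
Total cost = (173 * 3) + (1 * 453)
Total cost = 519 + 453 = 972
Amortized = 972 / 174 = 5.5862

5.5862


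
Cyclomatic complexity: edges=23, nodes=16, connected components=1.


Formula: V(G) = E - N + 2P
V(G) = 23 - 16 + 2*1
V(G) = 7 + 2
V(G) = 9

9


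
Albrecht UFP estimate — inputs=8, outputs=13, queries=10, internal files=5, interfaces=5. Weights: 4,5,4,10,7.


UFP = EI*4 + EO*5 + EQ*4 + ILF*10 + EIF*7
UFP = 8*4 + 13*5 + 10*4 + 5*10 + 5*7
UFP = 32 + 65 + 40 + 50 + 35
UFP = 222

222


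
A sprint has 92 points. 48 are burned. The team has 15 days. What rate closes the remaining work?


Formula: Required rate = Remaining points / Days left
Remaining = 92 - 48 = 44 points
Required rate = 44 / 15 = 2.93 points/day

2.93 points/day


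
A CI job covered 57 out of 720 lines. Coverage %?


Coverage = covered / total * 100
Coverage = 57 / 720 * 100
Coverage = 7.92%

7.92%


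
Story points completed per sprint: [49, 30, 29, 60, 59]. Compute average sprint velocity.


Formula: Avg velocity = Total points / Number of sprints
Points: [49, 30, 29, 60, 59]
Sum = 49 + 30 + 29 + 60 + 59 = 227
Avg velocity = 227 / 5 = 45.4 points/sprint

45.4 points/sprint


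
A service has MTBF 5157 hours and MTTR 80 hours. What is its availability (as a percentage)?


Availability = MTBF / (MTBF + MTTR)
Availability = 5157 / (5157 + 80)
Availability = 5157 / 5237
Availability = 98.4724%

98.4724%


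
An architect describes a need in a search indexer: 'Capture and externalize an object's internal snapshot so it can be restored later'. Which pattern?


This matches the Memento pattern

Memento


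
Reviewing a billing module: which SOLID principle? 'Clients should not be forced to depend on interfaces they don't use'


This describes the Interface Segregation Principle (ISP)

Interface Segregation Principle (ISP)


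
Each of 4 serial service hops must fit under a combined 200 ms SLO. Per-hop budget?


Formula: per_stage = total_budget / stages
per_stage = 200 / 4
per_stage = 50.0 ms

50.0 ms


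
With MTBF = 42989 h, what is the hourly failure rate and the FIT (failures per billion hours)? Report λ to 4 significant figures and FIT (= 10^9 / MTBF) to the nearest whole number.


Formula: λ = 1 / MTBF; FIT = λ × 1e9 = 1e9 / MTBF
λ = 1 / 42989 ≈ 2.326e-05 failures/hour
FIT = 1e9 / 42989 ≈ 23262 failures per 1e9 hours (nearest whole number)

λ = 2.326e-05 /h, FIT = 23262


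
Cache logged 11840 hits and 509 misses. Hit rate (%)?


Formula: hit rate = hits / (hits + misses) * 100
hit rate = 11840 / (11840 + 509) * 100
hit rate = 11840 / 12349 * 100
hit rate = 95.88%

95.88%


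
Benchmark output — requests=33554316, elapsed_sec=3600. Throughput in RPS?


Formula: throughput = requests / seconds
throughput = 33554316 / 3600
throughput = 9320.64 requests/second

9320.64 requests/second


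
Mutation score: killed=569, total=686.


Mutation score = killed / total * 100
Mutation score = 569 / 686 * 100
Mutation score = 82.94%

82.94%


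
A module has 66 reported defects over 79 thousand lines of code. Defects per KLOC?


Defect density = defects / KLOC
Defect density = 66 / 79
Defect density = 0.835 defects/KLOC

0.835 defects/KLOC


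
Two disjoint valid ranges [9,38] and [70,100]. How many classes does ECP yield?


Valid ranges: [9,38] and [70,100]
Class 1: x < 9 — invalid
Class 2: 9 ≤ x ≤ 38 — valid
Class 3: 38 < x < 70 — invalid (gap between ranges)
Class 4: 70 ≤ x ≤ 100 — valid
Class 5: x > 100 — invalid
Total equivalence classes: 5

5 equivalence classes


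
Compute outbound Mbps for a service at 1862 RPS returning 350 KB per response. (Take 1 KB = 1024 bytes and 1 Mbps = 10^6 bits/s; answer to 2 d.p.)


Formula: Mbps = payload_bytes * RPS * 8 / 1e6
Payload per request = 350 KB = 350 * 1024 = 358400 bytes
Total bytes/sec = 358400 * 1862 = 667340800
Total bits/sec = 667340800 * 8 = 5338726400
Mbps = 5338726400 / 1e6 = 5338.73

5338.73 Mbps


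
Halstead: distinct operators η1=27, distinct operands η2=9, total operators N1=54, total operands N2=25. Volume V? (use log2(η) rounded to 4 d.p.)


Formula: V = N * log2(η), where N = N1 + N2 and η = η1 + η2
η = 27 + 9 = 36
N = 54 + 25 = 79
log2(36) ≈ 5.1699
V = 79 * 5.1699 = 408.42

408.42


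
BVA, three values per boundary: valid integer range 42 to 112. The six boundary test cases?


Range: [42, 112]
Boundaries: just below min, min, min+1, max-1, max, just above max
Values: [41, 42, 43, 111, 112, 113]

[41, 42, 43, 111, 112, 113]


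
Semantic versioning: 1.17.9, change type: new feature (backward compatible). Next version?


Current: 1.17.9
Change category: 'new feature (backward compatible)' → minor bump
SemVer rule: minor bump → increment MINOR, reset PATCH to 0 (MAJOR unchanged)
New: 1.18.0

1.18.0


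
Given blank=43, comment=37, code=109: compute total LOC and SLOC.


Total LOC = blank + comment + code
Total LOC = 43 + 37 + 109 = 189
SLOC (source only) = code = 109

Total LOC: 189, SLOC: 109


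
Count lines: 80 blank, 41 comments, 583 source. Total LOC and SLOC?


Total LOC = blank + comment + code
Total LOC = 80 + 41 + 583 = 704
SLOC (source only) = code = 583

Total LOC: 704, SLOC: 583


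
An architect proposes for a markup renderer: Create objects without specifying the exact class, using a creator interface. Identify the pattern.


This matches the Factory Method pattern

Factory Method


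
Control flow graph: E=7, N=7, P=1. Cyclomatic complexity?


Formula: V(G) = E - N + 2P
V(G) = 7 - 7 + 2*1
V(G) = 0 + 2
V(G) = 2

2


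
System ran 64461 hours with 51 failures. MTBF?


Formula: MTBF = Total operating time / Number of failures
MTBF = 64461 / 51
MTBF = 1263.94 hours

1263.94 hours


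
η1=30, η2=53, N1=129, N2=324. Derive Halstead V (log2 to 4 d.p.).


Formula: V = N * log2(η), where N = N1 + N2 and η = η1 + η2
η = 30 + 53 = 83
N = 129 + 324 = 453
log2(83) ≈ 6.3750
V = 453 * 6.3750 = 2887.88

2887.88


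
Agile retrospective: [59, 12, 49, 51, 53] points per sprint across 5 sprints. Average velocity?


Formula: Avg velocity = Total points / Number of sprints
Points: [59, 12, 49, 51, 53]
Sum = 59 + 12 + 49 + 51 + 53 = 224
Avg velocity = 224 / 5 = 44.8 points/sprint

44.8 points/sprint


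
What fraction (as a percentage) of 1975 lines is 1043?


Coverage = covered / total * 100
Coverage = 1043 / 1975 * 100
Coverage = 52.81%

52.81%


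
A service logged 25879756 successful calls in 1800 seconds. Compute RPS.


Formula: throughput = requests / seconds
throughput = 25879756 / 1800
throughput = 14377.64 requests/second

14377.64 requests/second


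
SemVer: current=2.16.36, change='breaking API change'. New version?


Current: 2.16.36
Change category: 'breaking API change' → major bump
SemVer rule: major bump → increment MAJOR, reset MINOR and PATCH to 0
New: 3.0.0

3.0.0


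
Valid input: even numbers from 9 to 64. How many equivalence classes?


Constraint: even integers in [9, 64]
Class 1: x < 9 — out-of-range invalid
Class 2: x in [9,64] but odd — wrong type invalid
Class 3: x in [9,64] and even — valid
Class 4: x > 64 — out-of-range invalid
Total equivalence classes: 4

4 equivalence classes


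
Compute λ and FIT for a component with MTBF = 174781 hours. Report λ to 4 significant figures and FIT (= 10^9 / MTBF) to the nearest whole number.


Formula: λ = 1 / MTBF; FIT = λ × 1e9 = 1e9 / MTBF
λ = 1 / 174781 ≈ 5.721e-06 failures/hour
FIT = 1e9 / 174781 ≈ 5721 failures per 1e9 hours (nearest whole number)

λ = 5.721e-06 /h, FIT = 5721


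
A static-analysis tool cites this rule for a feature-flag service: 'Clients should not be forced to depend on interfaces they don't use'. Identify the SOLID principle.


This describes the Interface Segregation Principle (ISP)

Interface Segregation Principle (ISP)


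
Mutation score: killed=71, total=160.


Mutation score = killed / total * 100
Mutation score = 71 / 160 * 100
Mutation score = 44.38%

44.38%


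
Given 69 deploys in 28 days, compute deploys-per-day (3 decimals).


Formula: deployments per day = releases / days
= 69 / 28
= 2.464 deploys/day
(equivalently, 17.25 deploys/week)

2.464 deploys/day


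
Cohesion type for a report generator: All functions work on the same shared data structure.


Reasoning: Functions share data
Type: Communicational cohesion

Communicational cohesion


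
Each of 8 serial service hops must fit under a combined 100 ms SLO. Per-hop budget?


Formula: per_stage = total_budget / stages
per_stage = 100 / 8
per_stage = 12.5 ms

12.5 ms


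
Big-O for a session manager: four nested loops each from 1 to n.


Reasoning: four levels of nesting
Complexity: O(n^4)

O(n^4)


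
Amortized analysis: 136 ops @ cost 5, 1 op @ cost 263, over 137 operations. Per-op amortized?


Formula: Amortized cost = Total cost / Operations
Total cost = (136 * 5) + (1 * 263)
Total cost = 680 + 263 = 943
Amortized = 943 / 137 = 6.8832

6.8832


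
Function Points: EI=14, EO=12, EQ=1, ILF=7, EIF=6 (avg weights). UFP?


UFP = EI*4 + EO*5 + EQ*4 + ILF*10 + EIF*7
UFP = 14*4 + 12*5 + 1*4 + 7*10 + 6*7
UFP = 56 + 60 + 4 + 70 + 42
UFP = 232

232


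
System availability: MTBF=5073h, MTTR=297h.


Availability = MTBF / (MTBF + MTTR)
Availability = 5073 / (5073 + 297)
Availability = 5073 / 5370
Availability = 94.4693%

94.4693%


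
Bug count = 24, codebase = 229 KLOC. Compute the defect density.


Defect density = defects / KLOC
Defect density = 24 / 229
Defect density = 0.105 defects/KLOC

0.105 defects/KLOC


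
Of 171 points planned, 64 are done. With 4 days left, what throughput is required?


Formula: Required rate = Remaining points / Days left
Remaining = 171 - 64 = 107 points
Required rate = 107 / 4 = 26.75 points/day

26.75 points/day


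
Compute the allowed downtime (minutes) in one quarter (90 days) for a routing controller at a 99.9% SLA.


Formula: allowed downtime = period * (100 - SLA) / 100
Period (quarter (90 days)) = 129600 minutes
Unavailability fraction = (100 - 99.9) / 100
Allowed downtime = 129600 * (100 - 99.9) / 100
Allowed downtime = 129.6 minutes

129.6 minutes


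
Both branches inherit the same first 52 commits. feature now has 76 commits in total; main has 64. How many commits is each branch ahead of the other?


Common ancestor: commit #52
feature commits after divergence: 76 - 52 = 24
main commits after divergence: 64 - 52 = 12
feature is 24 commits ahead of main
main is 12 commits ahead of feature

feature ahead: 24, main ahead: 12


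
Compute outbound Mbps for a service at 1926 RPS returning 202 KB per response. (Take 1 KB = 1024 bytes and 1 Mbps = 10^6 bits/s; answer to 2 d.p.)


Formula: Mbps = payload_bytes * RPS * 8 / 1e6
Payload per request = 202 KB = 202 * 1024 = 206848 bytes
Total bytes/sec = 206848 * 1926 = 398389248
Total bits/sec = 398389248 * 8 = 3187113984
Mbps = 3187113984 / 1e6 = 3187.11

3187.11 Mbps


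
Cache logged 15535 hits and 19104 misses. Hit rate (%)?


Formula: hit rate = hits / (hits + misses) * 100
hit rate = 15535 / (15535 + 19104) * 100
hit rate = 15535 / 34639 * 100
hit rate = 44.85%

44.85%


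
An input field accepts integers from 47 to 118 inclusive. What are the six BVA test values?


Range: [47, 118]
Boundaries: just below min, min, min+1, max-1, max, just above max
Values: [46, 47, 48, 117, 118, 119]

[46, 47, 48, 117, 118, 119]


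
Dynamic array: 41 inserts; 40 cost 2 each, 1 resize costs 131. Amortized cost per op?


Formula: Amortized cost = Total cost / Operations
Total cost = (40 * 2) + (1 * 131)
Total cost = 80 + 131 = 211
Amortized = 211 / 41 = 5.1463

5.1463


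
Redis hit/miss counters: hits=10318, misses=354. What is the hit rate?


Formula: hit rate = hits / (hits + misses) * 100
hit rate = 10318 / (10318 + 354) * 100
hit rate = 10318 / 10672 * 100
hit rate = 96.68%

96.68%


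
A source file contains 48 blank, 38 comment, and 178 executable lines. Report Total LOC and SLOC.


Total LOC = blank + comment + code
Total LOC = 48 + 38 + 178 = 264
SLOC (source only) = code = 178

Total LOC: 264, SLOC: 178


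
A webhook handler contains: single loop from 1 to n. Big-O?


Reasoning: one pass through n items
Complexity: O(n)

O(n)


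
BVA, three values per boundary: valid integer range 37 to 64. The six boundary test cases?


Range: [37, 64]
Boundaries: just below min, min, min+1, max-1, max, just above max
Values: [36, 37, 38, 63, 64, 65]

[36, 37, 38, 63, 64, 65]


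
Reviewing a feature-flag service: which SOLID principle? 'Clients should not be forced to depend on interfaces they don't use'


This describes the Interface Segregation Principle (ISP)

Interface Segregation Principle (ISP)


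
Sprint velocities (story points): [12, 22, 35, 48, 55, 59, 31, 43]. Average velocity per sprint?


Formula: Avg velocity = Total points / Number of sprints
Points: [12, 22, 35, 48, 55, 59, 31, 43]
Sum = 12 + 22 + 35 + 48 + 55 + 59 + 31 + 43 = 305
Avg velocity = 305 / 8 = 38.13 points/sprint

38.13 points/sprint


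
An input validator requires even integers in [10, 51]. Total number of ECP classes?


Constraint: even integers in [10, 51]
Class 1: x < 10 — out-of-range invalid
Class 2: x in [10,51] but odd — wrong type invalid
Class 3: x in [10,51] and even — valid
Class 4: x > 51 — out-of-range invalid
Total equivalence classes: 4

4 equivalence classes


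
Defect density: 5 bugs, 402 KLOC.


Defect density = defects / KLOC
Defect density = 5 / 402
Defect density = 0.012 defects/KLOC

0.012 defects/KLOC


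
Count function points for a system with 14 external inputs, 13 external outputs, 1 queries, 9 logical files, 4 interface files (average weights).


UFP = EI*4 + EO*5 + EQ*4 + ILF*10 + EIF*7
UFP = 14*4 + 13*5 + 1*4 + 9*10 + 4*7
UFP = 56 + 65 + 4 + 90 + 28
UFP = 243

243


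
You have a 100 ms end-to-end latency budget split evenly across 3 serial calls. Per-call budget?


Formula: per_stage = total_budget / stages
per_stage = 100 / 3
per_stage = 33.33 ms

33.33 ms


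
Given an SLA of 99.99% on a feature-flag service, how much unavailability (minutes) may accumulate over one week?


Formula: allowed downtime = period * (100 - SLA) / 100
Period (week) = 10080 minutes
Unavailability fraction = (100 - 99.99) / 100
Allowed downtime = 10080 * (100 - 99.99) / 100
Allowed downtime = 1.008 minutes

1.008 minutes


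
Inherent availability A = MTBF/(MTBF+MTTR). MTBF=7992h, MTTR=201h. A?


Availability = MTBF / (MTBF + MTTR)
Availability = 7992 / (7992 + 201)
Availability = 7992 / 8193
Availability = 97.5467%

97.5467%


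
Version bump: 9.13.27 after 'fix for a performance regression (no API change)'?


Current: 9.13.27
Change category: 'fix for a performance regression (no API change)' → patch bump
SemVer rule: patch bump → increment PATCH (MAJOR and MINOR unchanged)
New: 9.13.28

9.13.28


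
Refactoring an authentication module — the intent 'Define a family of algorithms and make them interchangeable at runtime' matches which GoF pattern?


This matches the Strategy pattern

Strategy


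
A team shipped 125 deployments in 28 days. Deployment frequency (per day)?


Formula: deployments per day = releases / days
= 125 / 28
= 4.464 deploys/day
(equivalently, 31.25 deploys/week)

4.464 deploys/day


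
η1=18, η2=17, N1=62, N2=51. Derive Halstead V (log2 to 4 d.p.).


Formula: V = N * log2(η), where N = N1 + N2 and η = η1 + η2
η = 18 + 17 = 35
N = 62 + 51 = 113
log2(35) ≈ 5.1293
V = 113 * 5.1293 = 579.61

579.61


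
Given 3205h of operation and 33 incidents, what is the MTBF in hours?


Formula: MTBF = Total operating time / Number of failures
MTBF = 3205 / 33
MTBF = 97.12 hours

97.12 hours


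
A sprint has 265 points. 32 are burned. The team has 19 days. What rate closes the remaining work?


Formula: Required rate = Remaining points / Days left
Remaining = 265 - 32 = 233 points
Required rate = 233 / 19 = 12.26 points/day

12.26 points/day


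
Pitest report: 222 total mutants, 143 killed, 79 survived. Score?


Mutation score = killed / total * 100
Mutation score = 143 / 222 * 100
Mutation score = 64.41%

64.41%


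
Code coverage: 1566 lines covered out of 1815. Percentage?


Coverage = covered / total * 100
Coverage = 1566 / 1815 * 100
Coverage = 86.28%

86.28%


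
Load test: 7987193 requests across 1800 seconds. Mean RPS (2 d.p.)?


Formula: throughput = requests / seconds
throughput = 7987193 / 1800
throughput = 4437.33 requests/second

4437.33 requests/second


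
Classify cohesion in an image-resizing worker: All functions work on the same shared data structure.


Reasoning: Functions share data
Type: Communicational cohesion

Communicational cohesion


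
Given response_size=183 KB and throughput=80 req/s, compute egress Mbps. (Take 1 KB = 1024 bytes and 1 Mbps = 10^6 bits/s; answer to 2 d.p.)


Formula: Mbps = payload_bytes * RPS * 8 / 1e6
Payload per request = 183 KB = 183 * 1024 = 187392 bytes
Total bytes/sec = 187392 * 80 = 14991360
Total bits/sec = 14991360 * 8 = 119930880
Mbps = 119930880 / 1e6 = 119.93

119.93 Mbps


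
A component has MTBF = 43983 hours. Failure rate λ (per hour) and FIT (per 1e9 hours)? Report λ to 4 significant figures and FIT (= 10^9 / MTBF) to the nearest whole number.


Formula: λ = 1 / MTBF; FIT = λ × 1e9 = 1e9 / MTBF
λ = 1 / 43983 ≈ 2.274e-05 failures/hour
FIT = 1e9 / 43983 ≈ 22736 failures per 1e9 hours (nearest whole number)

λ = 2.274e-05 /h, FIT = 22736


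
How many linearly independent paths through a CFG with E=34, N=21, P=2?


Formula: V(G) = E - N + 2P
V(G) = 34 - 21 + 2*2
V(G) = 13 + 4
V(G) = 17

17


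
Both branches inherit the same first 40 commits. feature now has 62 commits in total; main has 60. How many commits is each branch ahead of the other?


Common ancestor: commit #40
feature commits after divergence: 62 - 40 = 22
main commits after divergence: 60 - 40 = 20
feature is 22 commits ahead of main
main is 20 commits ahead of feature

feature ahead: 22, main ahead: 20
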